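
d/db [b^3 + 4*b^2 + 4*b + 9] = 3*b^2 + 8*b + 4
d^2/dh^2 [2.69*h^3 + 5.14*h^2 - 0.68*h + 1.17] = 16.14*h + 10.28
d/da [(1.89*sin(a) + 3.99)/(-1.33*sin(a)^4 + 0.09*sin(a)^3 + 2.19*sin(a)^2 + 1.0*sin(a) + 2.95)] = (7.5411*sin(a)^4 + 20.8866*sin(a)^3 - 5.2164*sin(a)^2 - 17.4762*sin(a) + 1.5855)*cos(a)/(1.7689*sin(a)^8 - 0.2394*sin(a)^7 - 5.8173*sin(a)^6 - 2.2658*sin(a)^5 - 2.8709*sin(a)^4 + 4.911*sin(a)^3 + 13.921*sin(a)^2 + 5.9*sin(a) + 8.7025)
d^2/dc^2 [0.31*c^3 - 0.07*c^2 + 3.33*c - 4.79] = 1.86*c - 0.14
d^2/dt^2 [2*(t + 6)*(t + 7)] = 4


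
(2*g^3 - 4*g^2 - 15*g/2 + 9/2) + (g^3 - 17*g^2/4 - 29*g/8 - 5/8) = 3*g^3 - 33*g^2/4 - 89*g/8 + 31/8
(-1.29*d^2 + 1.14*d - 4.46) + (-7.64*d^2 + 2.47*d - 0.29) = -8.93*d^2 + 3.61*d - 4.75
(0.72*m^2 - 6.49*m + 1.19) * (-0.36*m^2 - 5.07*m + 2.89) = -0.2592*m^4 - 1.314*m^3 + 34.5567*m^2 - 24.7894*m + 3.4391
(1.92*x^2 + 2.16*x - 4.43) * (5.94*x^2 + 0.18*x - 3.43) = 11.4048*x^4 + 13.176*x^3 - 32.511*x^2 - 8.2062*x + 15.1949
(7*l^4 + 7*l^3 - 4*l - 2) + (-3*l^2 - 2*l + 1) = 7*l^4 + 7*l^3 - 3*l^2 - 6*l - 1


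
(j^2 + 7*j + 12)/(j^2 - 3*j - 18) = (j + 4)/(j - 6)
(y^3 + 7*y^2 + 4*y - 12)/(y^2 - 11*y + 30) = (y^3 + 7*y^2 + 4*y - 12)/(y^2 - 11*y + 30)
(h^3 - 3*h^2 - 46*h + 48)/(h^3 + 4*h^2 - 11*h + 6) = (h - 8)/(h - 1)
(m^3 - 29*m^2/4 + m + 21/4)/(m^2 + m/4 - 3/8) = 2*(m^2 - 8*m + 7)/(2*m - 1)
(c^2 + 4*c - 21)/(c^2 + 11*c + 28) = (c - 3)/(c + 4)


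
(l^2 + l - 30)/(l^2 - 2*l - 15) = (l + 6)/(l + 3)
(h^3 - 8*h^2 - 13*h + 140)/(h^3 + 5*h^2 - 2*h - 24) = (h^2 - 12*h + 35)/(h^2 + h - 6)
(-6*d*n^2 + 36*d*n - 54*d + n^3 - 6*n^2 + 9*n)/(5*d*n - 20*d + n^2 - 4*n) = (-6*d*n^2 + 36*d*n - 54*d + n^3 - 6*n^2 + 9*n)/(5*d*n - 20*d + n^2 - 4*n)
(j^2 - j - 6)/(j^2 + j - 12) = (j + 2)/(j + 4)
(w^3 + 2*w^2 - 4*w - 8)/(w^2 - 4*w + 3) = (w^3 + 2*w^2 - 4*w - 8)/(w^2 - 4*w + 3)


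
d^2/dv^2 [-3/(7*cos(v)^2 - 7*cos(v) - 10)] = 21*(-28*sin(v)^4 + 61*sin(v)^2 - 65*cos(v)/4 + 21*cos(3*v)/4 + 1)/(7*sin(v)^2 + 7*cos(v) + 3)^3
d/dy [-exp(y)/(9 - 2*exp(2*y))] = (-2*exp(2*y) - 9)*exp(y)/(4*exp(4*y) - 36*exp(2*y) + 81)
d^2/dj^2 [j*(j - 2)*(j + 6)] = 6*j + 8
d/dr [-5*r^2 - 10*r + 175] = -10*r - 10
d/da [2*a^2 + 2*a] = 4*a + 2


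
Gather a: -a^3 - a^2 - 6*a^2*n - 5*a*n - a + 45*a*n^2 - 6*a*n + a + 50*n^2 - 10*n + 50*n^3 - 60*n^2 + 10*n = -a^3 + a^2*(-6*n - 1) + a*(45*n^2 - 11*n) + 50*n^3 - 10*n^2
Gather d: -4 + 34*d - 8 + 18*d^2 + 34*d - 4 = 18*d^2 + 68*d - 16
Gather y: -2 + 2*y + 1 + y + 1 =3*y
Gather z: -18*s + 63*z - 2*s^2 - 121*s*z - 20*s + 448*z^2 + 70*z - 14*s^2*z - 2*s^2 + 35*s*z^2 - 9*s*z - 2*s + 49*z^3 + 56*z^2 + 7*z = -4*s^2 - 40*s + 49*z^3 + z^2*(35*s + 504) + z*(-14*s^2 - 130*s + 140)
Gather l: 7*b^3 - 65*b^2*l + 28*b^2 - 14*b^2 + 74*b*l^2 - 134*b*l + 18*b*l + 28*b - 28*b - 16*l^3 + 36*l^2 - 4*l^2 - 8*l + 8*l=7*b^3 + 14*b^2 - 16*l^3 + l^2*(74*b + 32) + l*(-65*b^2 - 116*b)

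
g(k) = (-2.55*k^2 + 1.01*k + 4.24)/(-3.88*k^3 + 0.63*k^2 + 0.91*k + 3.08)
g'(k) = (1.01 - 5.1*k)/(-3.88*k^3 + 0.63*k^2 + 0.91*k + 3.08) + (-2.55*k^2 + 1.01*k + 4.24)*(11.64*k^2 - 1.26*k - 0.91)/(-3.88*k^3 + 0.63*k^2 + 0.91*k + 3.08)^2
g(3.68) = 0.15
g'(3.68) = -0.03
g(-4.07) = -0.16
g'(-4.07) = -0.03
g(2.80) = 0.17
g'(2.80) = -0.02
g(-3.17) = -0.19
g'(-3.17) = -0.04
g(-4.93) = -0.13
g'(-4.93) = -0.02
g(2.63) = 0.18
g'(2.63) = -0.02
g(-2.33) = -0.22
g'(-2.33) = -0.03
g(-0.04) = 1.38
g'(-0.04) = 0.02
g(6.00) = 0.10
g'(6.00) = -0.01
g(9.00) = 0.07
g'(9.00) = -0.01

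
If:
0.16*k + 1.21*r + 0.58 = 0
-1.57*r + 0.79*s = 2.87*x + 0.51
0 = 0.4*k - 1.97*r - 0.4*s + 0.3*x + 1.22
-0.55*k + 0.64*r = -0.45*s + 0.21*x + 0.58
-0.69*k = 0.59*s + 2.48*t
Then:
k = -9.33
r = 0.75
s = -13.15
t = 5.72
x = -4.21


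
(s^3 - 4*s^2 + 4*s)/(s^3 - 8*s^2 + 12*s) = (s - 2)/(s - 6)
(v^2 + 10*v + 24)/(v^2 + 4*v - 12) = (v + 4)/(v - 2)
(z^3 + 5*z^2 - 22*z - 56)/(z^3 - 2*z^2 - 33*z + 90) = (z^3 + 5*z^2 - 22*z - 56)/(z^3 - 2*z^2 - 33*z + 90)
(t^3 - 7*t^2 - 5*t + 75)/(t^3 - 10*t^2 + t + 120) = (t - 5)/(t - 8)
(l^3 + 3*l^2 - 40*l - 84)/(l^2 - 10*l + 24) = (l^2 + 9*l + 14)/(l - 4)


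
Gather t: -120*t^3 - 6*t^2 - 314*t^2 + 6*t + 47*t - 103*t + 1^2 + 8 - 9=-120*t^3 - 320*t^2 - 50*t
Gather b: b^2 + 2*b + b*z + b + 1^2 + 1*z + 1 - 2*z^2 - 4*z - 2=b^2 + b*(z + 3) - 2*z^2 - 3*z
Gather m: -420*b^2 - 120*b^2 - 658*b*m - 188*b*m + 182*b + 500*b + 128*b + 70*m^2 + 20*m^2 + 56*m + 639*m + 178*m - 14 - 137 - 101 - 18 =-540*b^2 + 810*b + 90*m^2 + m*(873 - 846*b) - 270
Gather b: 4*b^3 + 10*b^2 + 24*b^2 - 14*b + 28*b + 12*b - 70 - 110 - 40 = 4*b^3 + 34*b^2 + 26*b - 220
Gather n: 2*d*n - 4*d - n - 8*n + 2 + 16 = -4*d + n*(2*d - 9) + 18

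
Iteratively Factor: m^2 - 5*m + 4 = (m - 1)*(m - 4)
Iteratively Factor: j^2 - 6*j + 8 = (j - 4)*(j - 2)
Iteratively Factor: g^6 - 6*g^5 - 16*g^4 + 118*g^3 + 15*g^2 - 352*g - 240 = (g - 5)*(g^5 - g^4 - 21*g^3 + 13*g^2 + 80*g + 48) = (g - 5)*(g + 4)*(g^4 - 5*g^3 - g^2 + 17*g + 12) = (g - 5)*(g + 1)*(g + 4)*(g^3 - 6*g^2 + 5*g + 12) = (g - 5)*(g - 4)*(g + 1)*(g + 4)*(g^2 - 2*g - 3) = (g - 5)*(g - 4)*(g + 1)^2*(g + 4)*(g - 3)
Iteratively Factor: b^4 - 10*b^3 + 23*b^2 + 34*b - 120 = (b + 2)*(b^3 - 12*b^2 + 47*b - 60) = (b - 3)*(b + 2)*(b^2 - 9*b + 20) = (b - 4)*(b - 3)*(b + 2)*(b - 5)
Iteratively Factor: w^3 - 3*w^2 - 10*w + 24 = (w - 2)*(w^2 - w - 12) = (w - 2)*(w + 3)*(w - 4)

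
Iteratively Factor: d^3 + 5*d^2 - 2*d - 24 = (d + 3)*(d^2 + 2*d - 8) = (d + 3)*(d + 4)*(d - 2)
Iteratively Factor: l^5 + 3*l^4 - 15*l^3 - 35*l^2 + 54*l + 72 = (l - 2)*(l^4 + 5*l^3 - 5*l^2 - 45*l - 36) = (l - 3)*(l - 2)*(l^3 + 8*l^2 + 19*l + 12) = (l - 3)*(l - 2)*(l + 4)*(l^2 + 4*l + 3) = (l - 3)*(l - 2)*(l + 1)*(l + 4)*(l + 3)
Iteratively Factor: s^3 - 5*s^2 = (s)*(s^2 - 5*s) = s*(s - 5)*(s)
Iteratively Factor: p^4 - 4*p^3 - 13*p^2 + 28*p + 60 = (p + 2)*(p^3 - 6*p^2 - p + 30) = (p - 3)*(p + 2)*(p^2 - 3*p - 10) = (p - 5)*(p - 3)*(p + 2)*(p + 2)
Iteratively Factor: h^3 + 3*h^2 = (h)*(h^2 + 3*h) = h^2*(h + 3)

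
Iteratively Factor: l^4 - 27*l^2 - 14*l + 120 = (l + 3)*(l^3 - 3*l^2 - 18*l + 40) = (l - 5)*(l + 3)*(l^2 + 2*l - 8) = (l - 5)*(l + 3)*(l + 4)*(l - 2)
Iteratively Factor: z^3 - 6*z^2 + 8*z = (z - 2)*(z^2 - 4*z) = (z - 4)*(z - 2)*(z)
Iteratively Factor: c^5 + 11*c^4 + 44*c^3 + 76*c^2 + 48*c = (c + 4)*(c^4 + 7*c^3 + 16*c^2 + 12*c) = (c + 2)*(c + 4)*(c^3 + 5*c^2 + 6*c) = (c + 2)*(c + 3)*(c + 4)*(c^2 + 2*c) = c*(c + 2)*(c + 3)*(c + 4)*(c + 2)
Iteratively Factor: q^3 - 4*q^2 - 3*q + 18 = (q - 3)*(q^2 - q - 6) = (q - 3)*(q + 2)*(q - 3)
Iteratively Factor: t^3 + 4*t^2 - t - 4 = (t - 1)*(t^2 + 5*t + 4) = (t - 1)*(t + 1)*(t + 4)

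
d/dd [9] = 0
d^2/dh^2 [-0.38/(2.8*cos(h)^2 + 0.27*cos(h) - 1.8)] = (11.9168*(1 - cos(h)^2)^2 + 0.86184*cos(h)^3 + 13.646902*cos(h)^2 - 1.539*cos(h) - 15.802604)/(2.8*cos(h)^2 + 0.27*cos(h) - 1.8)^3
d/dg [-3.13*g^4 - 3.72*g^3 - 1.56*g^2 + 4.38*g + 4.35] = -12.52*g^3 - 11.16*g^2 - 3.12*g + 4.38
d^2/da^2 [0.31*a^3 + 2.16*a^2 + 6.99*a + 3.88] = 1.86*a + 4.32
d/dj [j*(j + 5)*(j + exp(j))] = j*(j + 5)*(exp(j) + 1) + j*(j + exp(j)) + (j + 5)*(j + exp(j))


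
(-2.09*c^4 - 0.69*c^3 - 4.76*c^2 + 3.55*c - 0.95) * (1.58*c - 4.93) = -3.3022*c^5 + 9.2135*c^4 - 4.1191*c^3 + 29.0758*c^2 - 19.0025*c + 4.6835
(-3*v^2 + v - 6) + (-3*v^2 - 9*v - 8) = -6*v^2 - 8*v - 14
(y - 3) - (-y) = 2*y - 3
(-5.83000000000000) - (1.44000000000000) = -7.27000000000000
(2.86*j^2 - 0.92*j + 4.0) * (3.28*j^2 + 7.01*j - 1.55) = 9.3808*j^4 + 17.031*j^3 + 2.2378*j^2 + 29.466*j - 6.2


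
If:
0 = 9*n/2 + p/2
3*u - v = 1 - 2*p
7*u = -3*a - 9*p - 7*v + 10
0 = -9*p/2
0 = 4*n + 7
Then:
No Solution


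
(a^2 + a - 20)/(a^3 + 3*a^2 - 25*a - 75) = (a - 4)/(a^2 - 2*a - 15)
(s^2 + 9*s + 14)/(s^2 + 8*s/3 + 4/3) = 3*(s + 7)/(3*s + 2)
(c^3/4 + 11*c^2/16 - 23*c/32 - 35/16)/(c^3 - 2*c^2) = (8*c^3 + 22*c^2 - 23*c - 70)/(32*c^2*(c - 2))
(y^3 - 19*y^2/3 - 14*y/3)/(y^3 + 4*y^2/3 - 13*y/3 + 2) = y*(3*y^2 - 19*y - 14)/(3*y^3 + 4*y^2 - 13*y + 6)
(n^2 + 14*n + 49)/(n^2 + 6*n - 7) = (n + 7)/(n - 1)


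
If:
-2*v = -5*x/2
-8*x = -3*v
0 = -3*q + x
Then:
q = 0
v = 0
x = 0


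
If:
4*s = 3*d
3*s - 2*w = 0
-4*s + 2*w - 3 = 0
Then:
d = -4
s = -3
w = -9/2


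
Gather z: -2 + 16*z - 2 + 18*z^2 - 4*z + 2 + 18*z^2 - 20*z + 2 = 36*z^2 - 8*z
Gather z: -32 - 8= -40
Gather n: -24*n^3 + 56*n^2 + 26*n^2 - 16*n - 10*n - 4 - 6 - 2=-24*n^3 + 82*n^2 - 26*n - 12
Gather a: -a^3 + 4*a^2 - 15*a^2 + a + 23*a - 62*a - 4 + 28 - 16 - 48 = -a^3 - 11*a^2 - 38*a - 40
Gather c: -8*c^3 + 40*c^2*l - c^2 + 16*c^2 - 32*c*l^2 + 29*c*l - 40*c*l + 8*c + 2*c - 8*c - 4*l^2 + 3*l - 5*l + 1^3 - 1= -8*c^3 + c^2*(40*l + 15) + c*(-32*l^2 - 11*l + 2) - 4*l^2 - 2*l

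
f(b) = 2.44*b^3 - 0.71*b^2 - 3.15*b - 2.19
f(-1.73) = -11.50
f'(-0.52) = -0.43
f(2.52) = 24.41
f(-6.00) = -535.89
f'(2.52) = 39.76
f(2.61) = 28.13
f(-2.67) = -45.28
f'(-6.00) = 268.89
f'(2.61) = 43.01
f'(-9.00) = 602.55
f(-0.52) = -1.09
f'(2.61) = 43.01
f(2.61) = 28.13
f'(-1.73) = 21.21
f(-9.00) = -1810.11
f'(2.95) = 56.36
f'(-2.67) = 52.82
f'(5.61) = 219.26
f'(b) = 7.32*b^2 - 1.42*b - 3.15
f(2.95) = 44.98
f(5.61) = 388.60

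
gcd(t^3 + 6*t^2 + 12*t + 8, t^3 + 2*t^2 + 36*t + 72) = t + 2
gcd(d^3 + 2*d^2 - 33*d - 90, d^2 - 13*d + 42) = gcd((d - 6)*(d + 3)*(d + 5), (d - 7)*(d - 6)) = d - 6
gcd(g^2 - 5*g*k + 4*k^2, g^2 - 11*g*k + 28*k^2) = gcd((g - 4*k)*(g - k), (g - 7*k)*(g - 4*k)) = g - 4*k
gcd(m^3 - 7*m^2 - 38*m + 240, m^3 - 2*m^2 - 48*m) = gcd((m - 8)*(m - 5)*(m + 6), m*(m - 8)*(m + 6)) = m^2 - 2*m - 48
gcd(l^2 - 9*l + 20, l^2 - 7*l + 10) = l - 5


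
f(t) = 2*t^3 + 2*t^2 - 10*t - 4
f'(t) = 6*t^2 + 4*t - 10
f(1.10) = -9.92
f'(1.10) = 1.66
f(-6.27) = -355.66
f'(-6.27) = 200.80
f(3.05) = 40.85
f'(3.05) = 58.02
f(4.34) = 153.76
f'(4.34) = 120.37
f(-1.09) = 6.69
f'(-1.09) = -7.23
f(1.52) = -7.56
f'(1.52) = 9.94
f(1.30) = -9.23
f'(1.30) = 5.34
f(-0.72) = 3.49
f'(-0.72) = -9.77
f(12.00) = 3620.00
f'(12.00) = 902.00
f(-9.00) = -1210.00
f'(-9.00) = 440.00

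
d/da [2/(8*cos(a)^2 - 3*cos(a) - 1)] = 2*(16*cos(a) - 3)*sin(a)/(-8*cos(a)^2 + 3*cos(a) + 1)^2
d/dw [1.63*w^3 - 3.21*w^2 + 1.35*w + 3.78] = 4.89*w^2 - 6.42*w + 1.35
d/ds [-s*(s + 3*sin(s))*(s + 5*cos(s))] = s*(s + 3*sin(s))*(5*sin(s) - 1) - s*(s + 5*cos(s))*(3*cos(s) + 1) - (s + 3*sin(s))*(s + 5*cos(s))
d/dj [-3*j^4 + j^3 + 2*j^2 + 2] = j*(-12*j^2 + 3*j + 4)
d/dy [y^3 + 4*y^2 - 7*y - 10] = 3*y^2 + 8*y - 7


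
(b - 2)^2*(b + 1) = b^3 - 3*b^2 + 4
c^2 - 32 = (c - 4*sqrt(2))*(c + 4*sqrt(2))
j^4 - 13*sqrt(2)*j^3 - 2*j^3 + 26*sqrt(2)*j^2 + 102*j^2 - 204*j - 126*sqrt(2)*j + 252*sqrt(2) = (j - 2)*(j - 7*sqrt(2))*(j - 3*sqrt(2))^2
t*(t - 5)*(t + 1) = t^3 - 4*t^2 - 5*t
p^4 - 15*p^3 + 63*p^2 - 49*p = p*(p - 7)^2*(p - 1)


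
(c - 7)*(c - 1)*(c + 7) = c^3 - c^2 - 49*c + 49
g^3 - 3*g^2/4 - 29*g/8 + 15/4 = (g - 3/2)*(g - 5/4)*(g + 2)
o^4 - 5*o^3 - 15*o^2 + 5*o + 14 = (o - 7)*(o - 1)*(o + 1)*(o + 2)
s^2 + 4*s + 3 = (s + 1)*(s + 3)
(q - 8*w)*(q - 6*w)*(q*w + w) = q^3*w - 14*q^2*w^2 + q^2*w + 48*q*w^3 - 14*q*w^2 + 48*w^3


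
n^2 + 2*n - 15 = (n - 3)*(n + 5)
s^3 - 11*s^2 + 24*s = s*(s - 8)*(s - 3)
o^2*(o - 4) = o^3 - 4*o^2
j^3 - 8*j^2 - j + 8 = (j - 8)*(j - 1)*(j + 1)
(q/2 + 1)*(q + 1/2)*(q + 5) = q^3/2 + 15*q^2/4 + 27*q/4 + 5/2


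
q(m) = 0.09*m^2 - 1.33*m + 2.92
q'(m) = 0.18*m - 1.33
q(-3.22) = 8.14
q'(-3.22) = -1.91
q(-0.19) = 3.18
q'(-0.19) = -1.36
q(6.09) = -1.84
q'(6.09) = -0.23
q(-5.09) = 12.02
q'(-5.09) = -2.25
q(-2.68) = 7.13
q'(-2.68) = -1.81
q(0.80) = 1.91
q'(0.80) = -1.19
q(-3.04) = 7.79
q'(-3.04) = -1.88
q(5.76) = -1.75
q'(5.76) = -0.29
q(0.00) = 2.92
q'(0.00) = -1.33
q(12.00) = -0.08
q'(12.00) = 0.83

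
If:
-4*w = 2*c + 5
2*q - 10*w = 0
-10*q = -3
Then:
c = -131/50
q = 3/10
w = 3/50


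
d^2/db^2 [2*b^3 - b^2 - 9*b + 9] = 12*b - 2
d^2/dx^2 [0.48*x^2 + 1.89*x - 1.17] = 0.960000000000000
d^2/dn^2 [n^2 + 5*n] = 2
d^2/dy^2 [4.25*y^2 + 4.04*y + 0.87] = 8.50000000000000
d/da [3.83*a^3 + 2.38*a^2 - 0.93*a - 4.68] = 11.49*a^2 + 4.76*a - 0.93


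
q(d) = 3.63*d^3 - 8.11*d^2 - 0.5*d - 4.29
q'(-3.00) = 146.17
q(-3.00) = -173.79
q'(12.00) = 1373.02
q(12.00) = 5094.51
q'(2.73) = 36.38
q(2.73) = 7.76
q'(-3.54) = 193.39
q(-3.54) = -265.18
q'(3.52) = 77.34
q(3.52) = 51.78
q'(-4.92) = 342.91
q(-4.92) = -630.46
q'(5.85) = 277.30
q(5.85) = 441.97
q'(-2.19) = 87.25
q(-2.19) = -80.22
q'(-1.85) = 66.78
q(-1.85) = -54.11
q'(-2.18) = 86.61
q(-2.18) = -79.35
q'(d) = 10.89*d^2 - 16.22*d - 0.5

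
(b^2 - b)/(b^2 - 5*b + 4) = b/(b - 4)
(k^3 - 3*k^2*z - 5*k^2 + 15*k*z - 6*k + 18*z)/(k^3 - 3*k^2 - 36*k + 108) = (k^2 - 3*k*z + k - 3*z)/(k^2 + 3*k - 18)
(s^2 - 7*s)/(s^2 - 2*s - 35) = s/(s + 5)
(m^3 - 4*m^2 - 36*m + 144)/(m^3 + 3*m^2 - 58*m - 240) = (m^2 - 10*m + 24)/(m^2 - 3*m - 40)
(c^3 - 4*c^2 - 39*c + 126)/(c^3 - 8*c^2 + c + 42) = (c + 6)/(c + 2)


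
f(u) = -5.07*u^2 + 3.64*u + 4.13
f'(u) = 3.64 - 10.14*u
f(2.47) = -17.81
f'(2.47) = -21.41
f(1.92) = -7.57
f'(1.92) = -15.83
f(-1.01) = -4.72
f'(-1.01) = 13.88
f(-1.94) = -22.01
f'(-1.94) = 23.31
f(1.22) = 1.02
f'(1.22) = -8.73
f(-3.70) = -78.75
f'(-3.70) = 41.16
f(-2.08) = -25.38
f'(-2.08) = 24.73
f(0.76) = 3.97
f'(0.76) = -4.07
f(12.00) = -682.27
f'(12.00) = -118.04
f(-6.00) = -200.23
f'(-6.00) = 64.48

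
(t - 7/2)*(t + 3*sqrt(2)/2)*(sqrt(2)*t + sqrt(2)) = sqrt(2)*t^3 - 5*sqrt(2)*t^2/2 + 3*t^2 - 15*t/2 - 7*sqrt(2)*t/2 - 21/2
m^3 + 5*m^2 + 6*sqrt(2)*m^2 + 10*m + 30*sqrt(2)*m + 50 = (m + 5)*(m + sqrt(2))*(m + 5*sqrt(2))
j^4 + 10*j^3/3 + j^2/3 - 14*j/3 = j*(j - 1)*(j + 2)*(j + 7/3)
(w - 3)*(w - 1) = w^2 - 4*w + 3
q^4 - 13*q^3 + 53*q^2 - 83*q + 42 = (q - 7)*(q - 3)*(q - 2)*(q - 1)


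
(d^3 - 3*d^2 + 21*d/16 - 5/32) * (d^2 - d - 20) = d^5 - 4*d^4 - 251*d^3/16 + 1873*d^2/32 - 835*d/32 + 25/8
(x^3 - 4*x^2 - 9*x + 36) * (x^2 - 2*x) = x^5 - 6*x^4 - x^3 + 54*x^2 - 72*x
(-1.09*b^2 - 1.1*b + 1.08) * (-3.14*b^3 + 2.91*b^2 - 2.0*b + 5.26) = 3.4226*b^5 + 0.2821*b^4 - 4.4122*b^3 - 0.3906*b^2 - 7.946*b + 5.6808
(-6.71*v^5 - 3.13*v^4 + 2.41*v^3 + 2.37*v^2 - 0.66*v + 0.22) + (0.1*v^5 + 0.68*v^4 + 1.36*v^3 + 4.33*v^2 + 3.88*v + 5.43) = -6.61*v^5 - 2.45*v^4 + 3.77*v^3 + 6.7*v^2 + 3.22*v + 5.65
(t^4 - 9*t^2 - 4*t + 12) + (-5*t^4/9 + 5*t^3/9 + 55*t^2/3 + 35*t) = 4*t^4/9 + 5*t^3/9 + 28*t^2/3 + 31*t + 12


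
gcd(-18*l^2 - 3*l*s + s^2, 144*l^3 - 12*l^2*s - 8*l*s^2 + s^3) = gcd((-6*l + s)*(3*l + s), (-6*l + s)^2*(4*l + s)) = -6*l + s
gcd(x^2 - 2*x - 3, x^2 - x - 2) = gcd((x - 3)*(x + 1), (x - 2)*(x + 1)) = x + 1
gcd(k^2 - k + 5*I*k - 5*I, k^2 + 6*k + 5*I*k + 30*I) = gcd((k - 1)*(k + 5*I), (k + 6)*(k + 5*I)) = k + 5*I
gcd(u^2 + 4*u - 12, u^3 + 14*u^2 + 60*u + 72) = u + 6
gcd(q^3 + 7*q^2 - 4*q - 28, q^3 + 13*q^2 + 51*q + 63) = q + 7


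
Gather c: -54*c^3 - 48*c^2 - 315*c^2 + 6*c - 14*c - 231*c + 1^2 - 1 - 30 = -54*c^3 - 363*c^2 - 239*c - 30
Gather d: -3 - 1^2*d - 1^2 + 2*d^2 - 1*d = 2*d^2 - 2*d - 4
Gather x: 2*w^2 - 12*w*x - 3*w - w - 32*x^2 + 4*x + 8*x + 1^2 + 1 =2*w^2 - 4*w - 32*x^2 + x*(12 - 12*w) + 2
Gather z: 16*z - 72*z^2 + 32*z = -72*z^2 + 48*z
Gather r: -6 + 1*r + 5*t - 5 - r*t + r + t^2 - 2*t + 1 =r*(2 - t) + t^2 + 3*t - 10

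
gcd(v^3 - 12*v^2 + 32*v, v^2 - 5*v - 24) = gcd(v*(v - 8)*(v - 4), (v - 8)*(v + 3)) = v - 8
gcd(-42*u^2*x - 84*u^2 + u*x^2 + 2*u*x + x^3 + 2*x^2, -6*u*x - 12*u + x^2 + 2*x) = -6*u*x - 12*u + x^2 + 2*x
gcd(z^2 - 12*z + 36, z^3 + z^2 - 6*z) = 1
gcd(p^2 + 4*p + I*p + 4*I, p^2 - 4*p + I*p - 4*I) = p + I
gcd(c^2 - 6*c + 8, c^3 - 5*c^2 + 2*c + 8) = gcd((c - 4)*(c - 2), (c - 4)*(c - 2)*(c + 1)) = c^2 - 6*c + 8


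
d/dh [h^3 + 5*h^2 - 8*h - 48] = 3*h^2 + 10*h - 8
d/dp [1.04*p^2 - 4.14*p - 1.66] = 2.08*p - 4.14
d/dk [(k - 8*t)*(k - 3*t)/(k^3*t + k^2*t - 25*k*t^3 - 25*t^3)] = (-(k - 8*t)*(k - 3*t)*(3*k^2 + 2*k - 25*t^2) + (2*k - 11*t)*(k^3 + k^2 - 25*k*t^2 - 25*t^2))/(t*(k^3 + k^2 - 25*k*t^2 - 25*t^2)^2)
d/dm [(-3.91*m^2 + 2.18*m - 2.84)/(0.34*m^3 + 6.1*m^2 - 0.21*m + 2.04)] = (1.3294*m^4 - 1.4824*m^3 - 9.5801*m^2 + 18.6952*m + 3.8508)/(0.1156*m^6 + 4.148*m^5 + 37.0672*m^4 - 1.1748*m^3 + 24.9321*m^2 - 0.8568*m + 4.1616)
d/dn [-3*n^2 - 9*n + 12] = -6*n - 9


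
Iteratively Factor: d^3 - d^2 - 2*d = (d - 2)*(d^2 + d) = (d - 2)*(d + 1)*(d)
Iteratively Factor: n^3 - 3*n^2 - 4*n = (n - 4)*(n^2 + n) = n*(n - 4)*(n + 1)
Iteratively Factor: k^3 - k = (k + 1)*(k^2 - k) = (k - 1)*(k + 1)*(k)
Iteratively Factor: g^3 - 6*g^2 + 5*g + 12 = (g + 1)*(g^2 - 7*g + 12) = (g - 4)*(g + 1)*(g - 3)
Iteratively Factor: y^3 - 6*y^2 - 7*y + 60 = (y - 4)*(y^2 - 2*y - 15) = (y - 5)*(y - 4)*(y + 3)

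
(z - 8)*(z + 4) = z^2 - 4*z - 32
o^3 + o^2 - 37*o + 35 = (o - 5)*(o - 1)*(o + 7)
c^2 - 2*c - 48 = (c - 8)*(c + 6)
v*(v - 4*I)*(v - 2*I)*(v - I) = v^4 - 7*I*v^3 - 14*v^2 + 8*I*v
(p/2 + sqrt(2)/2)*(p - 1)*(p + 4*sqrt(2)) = p^3/2 - p^2/2 + 5*sqrt(2)*p^2/2 - 5*sqrt(2)*p/2 + 4*p - 4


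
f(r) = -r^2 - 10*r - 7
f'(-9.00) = 8.00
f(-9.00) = 2.00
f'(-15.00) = 20.00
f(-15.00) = -82.00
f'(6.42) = -22.84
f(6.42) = -112.42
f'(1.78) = -13.56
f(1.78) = -27.97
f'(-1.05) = -7.90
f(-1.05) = 2.40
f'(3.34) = -16.68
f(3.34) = -51.56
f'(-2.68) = -4.64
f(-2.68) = 12.62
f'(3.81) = -17.62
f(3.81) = -59.62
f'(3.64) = -17.28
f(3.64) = -56.65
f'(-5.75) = 1.50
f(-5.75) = 17.44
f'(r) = -2*r - 10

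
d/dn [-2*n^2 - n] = -4*n - 1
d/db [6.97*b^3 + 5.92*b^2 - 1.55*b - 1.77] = 20.91*b^2 + 11.84*b - 1.55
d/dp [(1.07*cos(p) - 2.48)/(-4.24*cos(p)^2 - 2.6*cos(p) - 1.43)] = (-4.5368*cos(p)^2 + 21.0304*cos(p) + 7.9781)*sin(p)/(17.9776*cos(p)^4 + 22.048*cos(p)^3 + 18.8864*cos(p)^2 + 7.436*cos(p) + 2.0449)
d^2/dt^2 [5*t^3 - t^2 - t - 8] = 30*t - 2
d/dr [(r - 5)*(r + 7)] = 2*r + 2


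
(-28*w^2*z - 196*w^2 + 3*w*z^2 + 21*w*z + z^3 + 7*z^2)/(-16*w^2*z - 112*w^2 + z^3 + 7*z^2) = (7*w + z)/(4*w + z)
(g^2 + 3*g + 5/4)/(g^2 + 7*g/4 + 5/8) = 2*(2*g + 5)/(4*g + 5)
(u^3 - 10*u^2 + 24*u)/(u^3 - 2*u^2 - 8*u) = (u - 6)/(u + 2)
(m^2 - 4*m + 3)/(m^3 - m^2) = (m - 3)/m^2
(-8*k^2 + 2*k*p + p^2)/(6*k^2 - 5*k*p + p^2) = (4*k + p)/(-3*k + p)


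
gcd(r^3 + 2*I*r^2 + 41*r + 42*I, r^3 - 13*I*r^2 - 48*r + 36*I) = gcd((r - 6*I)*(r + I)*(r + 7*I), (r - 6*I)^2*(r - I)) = r - 6*I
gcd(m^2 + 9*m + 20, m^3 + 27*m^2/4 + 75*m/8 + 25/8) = m + 5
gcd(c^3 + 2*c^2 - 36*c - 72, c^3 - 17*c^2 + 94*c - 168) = c - 6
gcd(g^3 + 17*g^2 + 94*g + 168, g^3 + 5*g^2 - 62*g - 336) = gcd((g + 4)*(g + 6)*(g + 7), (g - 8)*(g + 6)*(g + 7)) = g^2 + 13*g + 42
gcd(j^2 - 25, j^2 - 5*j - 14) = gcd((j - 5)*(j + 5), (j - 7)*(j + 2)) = 1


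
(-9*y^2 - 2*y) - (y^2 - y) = -10*y^2 - y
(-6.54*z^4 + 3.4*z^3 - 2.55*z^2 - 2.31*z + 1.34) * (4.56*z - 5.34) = -29.8224*z^5 + 50.4276*z^4 - 29.784*z^3 + 3.0834*z^2 + 18.4458*z - 7.1556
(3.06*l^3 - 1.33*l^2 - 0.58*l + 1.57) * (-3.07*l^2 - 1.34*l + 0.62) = -9.3942*l^5 - 0.0173000000000005*l^4 + 5.46*l^3 - 4.8673*l^2 - 2.4634*l + 0.9734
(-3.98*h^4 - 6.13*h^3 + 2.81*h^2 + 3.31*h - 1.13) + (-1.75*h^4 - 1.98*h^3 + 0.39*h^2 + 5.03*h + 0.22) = -5.73*h^4 - 8.11*h^3 + 3.2*h^2 + 8.34*h - 0.91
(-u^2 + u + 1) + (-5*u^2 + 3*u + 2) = -6*u^2 + 4*u + 3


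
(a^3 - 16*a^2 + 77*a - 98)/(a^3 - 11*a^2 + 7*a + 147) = (a - 2)/(a + 3)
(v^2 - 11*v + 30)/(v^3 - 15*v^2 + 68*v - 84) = (v - 5)/(v^2 - 9*v + 14)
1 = 1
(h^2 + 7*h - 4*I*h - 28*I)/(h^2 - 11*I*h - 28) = (h + 7)/(h - 7*I)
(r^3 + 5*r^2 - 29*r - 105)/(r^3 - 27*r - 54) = (r^2 + 2*r - 35)/(r^2 - 3*r - 18)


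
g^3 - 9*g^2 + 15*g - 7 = (g - 7)*(g - 1)^2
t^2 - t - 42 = (t - 7)*(t + 6)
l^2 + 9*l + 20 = (l + 4)*(l + 5)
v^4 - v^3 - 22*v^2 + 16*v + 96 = (v - 4)*(v - 3)*(v + 2)*(v + 4)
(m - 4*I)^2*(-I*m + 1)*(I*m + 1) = m^4 - 8*I*m^3 - 15*m^2 - 8*I*m - 16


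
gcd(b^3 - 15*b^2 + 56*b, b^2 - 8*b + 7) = b - 7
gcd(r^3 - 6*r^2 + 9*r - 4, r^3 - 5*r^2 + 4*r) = r^2 - 5*r + 4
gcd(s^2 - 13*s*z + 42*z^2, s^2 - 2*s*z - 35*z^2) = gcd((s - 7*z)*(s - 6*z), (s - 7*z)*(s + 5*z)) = -s + 7*z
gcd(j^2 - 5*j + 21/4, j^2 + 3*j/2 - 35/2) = j - 7/2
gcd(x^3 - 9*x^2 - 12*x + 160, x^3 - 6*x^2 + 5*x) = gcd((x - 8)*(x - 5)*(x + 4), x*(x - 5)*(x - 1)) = x - 5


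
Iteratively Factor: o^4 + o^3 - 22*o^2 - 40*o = (o + 4)*(o^3 - 3*o^2 - 10*o) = (o - 5)*(o + 4)*(o^2 + 2*o) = o*(o - 5)*(o + 4)*(o + 2)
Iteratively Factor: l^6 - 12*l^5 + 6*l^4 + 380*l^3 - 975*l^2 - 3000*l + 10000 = (l - 5)*(l^5 - 7*l^4 - 29*l^3 + 235*l^2 + 200*l - 2000) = (l - 5)^2*(l^4 - 2*l^3 - 39*l^2 + 40*l + 400) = (l - 5)^3*(l^3 + 3*l^2 - 24*l - 80) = (l - 5)^4*(l^2 + 8*l + 16) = (l - 5)^4*(l + 4)*(l + 4)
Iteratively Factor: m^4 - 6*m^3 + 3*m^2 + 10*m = (m)*(m^3 - 6*m^2 + 3*m + 10) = m*(m - 2)*(m^2 - 4*m - 5) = m*(m - 2)*(m + 1)*(m - 5)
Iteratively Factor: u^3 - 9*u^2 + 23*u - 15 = (u - 3)*(u^2 - 6*u + 5) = (u - 5)*(u - 3)*(u - 1)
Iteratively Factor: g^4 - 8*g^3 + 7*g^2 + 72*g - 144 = (g - 4)*(g^3 - 4*g^2 - 9*g + 36) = (g - 4)^2*(g^2 - 9) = (g - 4)^2*(g - 3)*(g + 3)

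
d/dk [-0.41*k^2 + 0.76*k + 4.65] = 0.76 - 0.82*k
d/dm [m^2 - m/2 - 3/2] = 2*m - 1/2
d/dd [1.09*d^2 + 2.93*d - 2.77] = 2.18*d + 2.93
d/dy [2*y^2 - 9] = 4*y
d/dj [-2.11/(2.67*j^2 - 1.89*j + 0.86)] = (11.2674*j - 3.9879)/(2.67*j^2 - 1.89*j + 0.86)^2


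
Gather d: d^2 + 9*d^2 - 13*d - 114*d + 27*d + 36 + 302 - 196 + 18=10*d^2 - 100*d + 160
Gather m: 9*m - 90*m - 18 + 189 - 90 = 81 - 81*m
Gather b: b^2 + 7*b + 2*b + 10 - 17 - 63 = b^2 + 9*b - 70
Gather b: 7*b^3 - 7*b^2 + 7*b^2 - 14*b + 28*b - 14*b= 7*b^3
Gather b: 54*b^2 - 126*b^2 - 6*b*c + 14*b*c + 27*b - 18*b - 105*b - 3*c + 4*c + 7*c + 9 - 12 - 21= -72*b^2 + b*(8*c - 96) + 8*c - 24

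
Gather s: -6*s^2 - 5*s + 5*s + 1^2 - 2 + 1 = -6*s^2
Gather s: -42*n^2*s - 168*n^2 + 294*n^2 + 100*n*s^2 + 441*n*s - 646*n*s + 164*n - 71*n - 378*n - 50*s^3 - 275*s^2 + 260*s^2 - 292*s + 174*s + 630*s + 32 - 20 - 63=126*n^2 - 285*n - 50*s^3 + s^2*(100*n - 15) + s*(-42*n^2 - 205*n + 512) - 51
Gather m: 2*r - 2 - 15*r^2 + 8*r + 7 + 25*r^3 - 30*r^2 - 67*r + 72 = 25*r^3 - 45*r^2 - 57*r + 77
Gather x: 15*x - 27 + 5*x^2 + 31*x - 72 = 5*x^2 + 46*x - 99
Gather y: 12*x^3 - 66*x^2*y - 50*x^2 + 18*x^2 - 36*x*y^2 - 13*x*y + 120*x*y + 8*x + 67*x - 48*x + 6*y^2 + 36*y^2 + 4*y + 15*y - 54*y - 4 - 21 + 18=12*x^3 - 32*x^2 + 27*x + y^2*(42 - 36*x) + y*(-66*x^2 + 107*x - 35) - 7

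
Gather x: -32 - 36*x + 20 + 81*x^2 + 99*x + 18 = 81*x^2 + 63*x + 6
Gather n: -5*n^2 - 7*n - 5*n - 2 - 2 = -5*n^2 - 12*n - 4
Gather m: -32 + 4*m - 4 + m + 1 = 5*m - 35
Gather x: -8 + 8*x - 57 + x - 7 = 9*x - 72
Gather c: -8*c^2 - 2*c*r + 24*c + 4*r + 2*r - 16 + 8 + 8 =-8*c^2 + c*(24 - 2*r) + 6*r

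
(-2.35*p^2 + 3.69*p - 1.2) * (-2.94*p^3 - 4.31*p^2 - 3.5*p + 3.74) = 6.909*p^5 - 0.7201*p^4 - 4.1509*p^3 - 16.532*p^2 + 18.0006*p - 4.488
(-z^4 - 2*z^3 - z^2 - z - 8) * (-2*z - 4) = 2*z^5 + 8*z^4 + 10*z^3 + 6*z^2 + 20*z + 32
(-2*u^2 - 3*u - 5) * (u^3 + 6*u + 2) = -2*u^5 - 3*u^4 - 17*u^3 - 22*u^2 - 36*u - 10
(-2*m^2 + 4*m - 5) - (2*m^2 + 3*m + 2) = -4*m^2 + m - 7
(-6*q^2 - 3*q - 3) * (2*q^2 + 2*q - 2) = -12*q^4 - 18*q^3 + 6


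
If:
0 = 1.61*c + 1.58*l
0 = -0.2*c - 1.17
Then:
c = -5.85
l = 5.96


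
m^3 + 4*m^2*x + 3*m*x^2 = m*(m + x)*(m + 3*x)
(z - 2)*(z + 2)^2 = z^3 + 2*z^2 - 4*z - 8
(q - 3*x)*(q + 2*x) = q^2 - q*x - 6*x^2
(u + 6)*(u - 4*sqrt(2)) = u^2 - 4*sqrt(2)*u + 6*u - 24*sqrt(2)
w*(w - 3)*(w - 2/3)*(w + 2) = w^4 - 5*w^3/3 - 16*w^2/3 + 4*w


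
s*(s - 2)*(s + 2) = s^3 - 4*s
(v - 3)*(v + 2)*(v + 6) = v^3 + 5*v^2 - 12*v - 36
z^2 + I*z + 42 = (z - 6*I)*(z + 7*I)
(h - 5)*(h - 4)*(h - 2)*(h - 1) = h^4 - 12*h^3 + 49*h^2 - 78*h + 40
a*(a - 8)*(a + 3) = a^3 - 5*a^2 - 24*a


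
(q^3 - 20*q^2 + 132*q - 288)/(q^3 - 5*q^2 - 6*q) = (q^2 - 14*q + 48)/(q*(q + 1))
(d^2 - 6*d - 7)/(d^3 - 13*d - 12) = (d - 7)/(d^2 - d - 12)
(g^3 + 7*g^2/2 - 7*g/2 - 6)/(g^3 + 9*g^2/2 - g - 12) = (g + 1)/(g + 2)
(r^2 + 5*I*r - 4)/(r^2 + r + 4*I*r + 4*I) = (r + I)/(r + 1)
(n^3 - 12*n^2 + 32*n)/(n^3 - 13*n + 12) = n*(n^2 - 12*n + 32)/(n^3 - 13*n + 12)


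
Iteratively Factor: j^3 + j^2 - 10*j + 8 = (j + 4)*(j^2 - 3*j + 2) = (j - 2)*(j + 4)*(j - 1)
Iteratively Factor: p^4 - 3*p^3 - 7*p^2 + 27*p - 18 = (p + 3)*(p^3 - 6*p^2 + 11*p - 6) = (p - 1)*(p + 3)*(p^2 - 5*p + 6) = (p - 2)*(p - 1)*(p + 3)*(p - 3)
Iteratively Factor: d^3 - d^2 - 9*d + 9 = (d - 1)*(d^2 - 9) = (d - 1)*(d + 3)*(d - 3)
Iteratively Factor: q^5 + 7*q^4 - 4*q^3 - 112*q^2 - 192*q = (q + 4)*(q^4 + 3*q^3 - 16*q^2 - 48*q) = q*(q + 4)*(q^3 + 3*q^2 - 16*q - 48) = q*(q + 4)^2*(q^2 - q - 12) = q*(q + 3)*(q + 4)^2*(q - 4)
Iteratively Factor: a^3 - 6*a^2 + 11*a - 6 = (a - 3)*(a^2 - 3*a + 2) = (a - 3)*(a - 2)*(a - 1)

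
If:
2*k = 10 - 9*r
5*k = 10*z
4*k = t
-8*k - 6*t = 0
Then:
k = 0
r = 10/9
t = 0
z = 0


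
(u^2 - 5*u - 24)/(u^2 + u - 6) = (u - 8)/(u - 2)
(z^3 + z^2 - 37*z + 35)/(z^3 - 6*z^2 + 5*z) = (z + 7)/z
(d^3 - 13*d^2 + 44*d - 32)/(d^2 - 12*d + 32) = d - 1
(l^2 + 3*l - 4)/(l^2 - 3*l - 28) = (l - 1)/(l - 7)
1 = 1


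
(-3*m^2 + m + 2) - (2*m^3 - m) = -2*m^3 - 3*m^2 + 2*m + 2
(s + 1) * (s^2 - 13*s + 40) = s^3 - 12*s^2 + 27*s + 40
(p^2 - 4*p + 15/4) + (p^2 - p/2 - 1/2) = 2*p^2 - 9*p/2 + 13/4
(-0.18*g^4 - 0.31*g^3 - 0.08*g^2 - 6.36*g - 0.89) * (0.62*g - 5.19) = -0.1116*g^5 + 0.742*g^4 + 1.5593*g^3 - 3.528*g^2 + 32.4566*g + 4.6191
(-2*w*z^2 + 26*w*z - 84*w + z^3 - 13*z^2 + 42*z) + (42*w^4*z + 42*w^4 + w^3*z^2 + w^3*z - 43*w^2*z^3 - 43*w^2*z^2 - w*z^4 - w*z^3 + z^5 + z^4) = 42*w^4*z + 42*w^4 + w^3*z^2 + w^3*z - 43*w^2*z^3 - 43*w^2*z^2 - w*z^4 - w*z^3 - 2*w*z^2 + 26*w*z - 84*w + z^5 + z^4 + z^3 - 13*z^2 + 42*z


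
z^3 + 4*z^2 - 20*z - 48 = (z - 4)*(z + 2)*(z + 6)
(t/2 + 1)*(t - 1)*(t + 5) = t^3/2 + 3*t^2 + 3*t/2 - 5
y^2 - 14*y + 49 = (y - 7)^2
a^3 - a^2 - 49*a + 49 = (a - 7)*(a - 1)*(a + 7)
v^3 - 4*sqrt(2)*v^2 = v^2*(v - 4*sqrt(2))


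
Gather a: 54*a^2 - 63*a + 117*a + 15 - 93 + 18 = 54*a^2 + 54*a - 60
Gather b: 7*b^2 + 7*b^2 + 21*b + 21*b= 14*b^2 + 42*b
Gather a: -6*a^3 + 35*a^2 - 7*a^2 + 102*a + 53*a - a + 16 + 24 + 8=-6*a^3 + 28*a^2 + 154*a + 48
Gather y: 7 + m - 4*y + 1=m - 4*y + 8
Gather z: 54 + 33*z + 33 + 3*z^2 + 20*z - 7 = 3*z^2 + 53*z + 80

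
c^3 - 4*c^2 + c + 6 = (c - 3)*(c - 2)*(c + 1)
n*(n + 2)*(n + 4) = n^3 + 6*n^2 + 8*n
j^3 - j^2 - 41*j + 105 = (j - 5)*(j - 3)*(j + 7)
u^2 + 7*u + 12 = (u + 3)*(u + 4)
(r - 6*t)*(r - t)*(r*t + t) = r^3*t - 7*r^2*t^2 + r^2*t + 6*r*t^3 - 7*r*t^2 + 6*t^3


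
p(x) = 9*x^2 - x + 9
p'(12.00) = 215.00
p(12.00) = 1293.00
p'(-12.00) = -217.00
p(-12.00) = 1317.00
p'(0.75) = 12.50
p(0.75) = 13.31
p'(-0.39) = -8.02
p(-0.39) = 10.76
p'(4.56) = 81.08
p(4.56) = 191.58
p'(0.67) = 11.06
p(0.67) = 12.37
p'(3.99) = 70.82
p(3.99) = 148.29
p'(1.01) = 17.18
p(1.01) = 17.17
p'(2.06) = 36.08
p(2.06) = 45.13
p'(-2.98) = -54.64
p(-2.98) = 91.90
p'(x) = 18*x - 1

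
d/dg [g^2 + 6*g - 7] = 2*g + 6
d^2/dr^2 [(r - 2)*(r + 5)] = 2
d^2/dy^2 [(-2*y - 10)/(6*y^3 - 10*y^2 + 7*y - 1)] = 4*(-(y + 5)*(18*y^2 - 20*y + 7)^2 + (18*y^2 - 20*y + 2*(y + 5)*(9*y - 5) + 7)*(6*y^3 - 10*y^2 + 7*y - 1))/(6*y^3 - 10*y^2 + 7*y - 1)^3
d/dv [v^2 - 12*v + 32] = 2*v - 12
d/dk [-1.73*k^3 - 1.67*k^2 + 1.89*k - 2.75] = -5.19*k^2 - 3.34*k + 1.89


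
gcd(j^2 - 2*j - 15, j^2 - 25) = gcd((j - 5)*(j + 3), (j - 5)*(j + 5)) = j - 5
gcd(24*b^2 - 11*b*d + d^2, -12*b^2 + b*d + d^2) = 3*b - d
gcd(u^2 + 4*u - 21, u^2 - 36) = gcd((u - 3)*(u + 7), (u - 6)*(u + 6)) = 1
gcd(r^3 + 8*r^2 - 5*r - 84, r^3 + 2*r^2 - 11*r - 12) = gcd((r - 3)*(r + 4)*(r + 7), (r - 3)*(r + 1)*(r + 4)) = r^2 + r - 12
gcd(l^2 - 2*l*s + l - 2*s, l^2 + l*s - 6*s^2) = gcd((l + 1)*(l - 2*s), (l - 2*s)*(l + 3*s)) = -l + 2*s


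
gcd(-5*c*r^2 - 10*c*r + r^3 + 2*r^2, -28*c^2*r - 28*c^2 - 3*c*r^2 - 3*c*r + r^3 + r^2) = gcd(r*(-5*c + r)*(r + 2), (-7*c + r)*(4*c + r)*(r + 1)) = 1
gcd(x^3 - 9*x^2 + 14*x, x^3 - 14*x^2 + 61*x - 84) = x - 7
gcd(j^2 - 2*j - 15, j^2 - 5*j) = j - 5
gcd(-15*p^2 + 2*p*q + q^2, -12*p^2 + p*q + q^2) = 3*p - q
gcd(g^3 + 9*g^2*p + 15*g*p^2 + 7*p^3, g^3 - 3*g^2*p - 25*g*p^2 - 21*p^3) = g + p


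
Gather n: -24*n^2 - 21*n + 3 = -24*n^2 - 21*n + 3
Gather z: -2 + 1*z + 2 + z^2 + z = z^2 + 2*z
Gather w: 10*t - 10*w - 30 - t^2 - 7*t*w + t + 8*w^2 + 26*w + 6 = -t^2 + 11*t + 8*w^2 + w*(16 - 7*t) - 24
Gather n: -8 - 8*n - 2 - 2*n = -10*n - 10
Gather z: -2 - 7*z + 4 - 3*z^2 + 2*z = -3*z^2 - 5*z + 2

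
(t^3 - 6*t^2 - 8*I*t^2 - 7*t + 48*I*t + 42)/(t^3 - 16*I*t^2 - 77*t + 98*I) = (t^2 - t*(6 + I) + 6*I)/(t^2 - 9*I*t - 14)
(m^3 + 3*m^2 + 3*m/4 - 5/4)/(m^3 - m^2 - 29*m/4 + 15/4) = (m + 1)/(m - 3)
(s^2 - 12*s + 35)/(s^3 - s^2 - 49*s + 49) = (s - 5)/(s^2 + 6*s - 7)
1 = 1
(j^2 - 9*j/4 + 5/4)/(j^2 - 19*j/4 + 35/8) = 2*(j - 1)/(2*j - 7)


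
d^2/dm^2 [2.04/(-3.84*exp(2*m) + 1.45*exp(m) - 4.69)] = (-2.04*(7.68*exp(m) - 1.45)*(15.36*exp(m) - 2.9)*exp(m) + (31.3344*exp(m) - 2.958)*(3.84*exp(2*m) - 1.45*exp(m) + 4.69))*exp(m)/(3.84*exp(2*m) - 1.45*exp(m) + 4.69)^3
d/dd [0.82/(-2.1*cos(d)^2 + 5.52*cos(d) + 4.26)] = (4.5264 - 3.444*cos(d))*sin(d)/(-2.1*cos(d)^2 + 5.52*cos(d) + 4.26)^2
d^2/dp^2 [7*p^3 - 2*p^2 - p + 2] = 42*p - 4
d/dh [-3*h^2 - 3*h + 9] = -6*h - 3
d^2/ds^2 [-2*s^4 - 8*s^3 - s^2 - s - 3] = -24*s^2 - 48*s - 2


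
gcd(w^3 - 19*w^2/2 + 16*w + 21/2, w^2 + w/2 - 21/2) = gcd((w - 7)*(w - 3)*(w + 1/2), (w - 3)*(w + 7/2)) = w - 3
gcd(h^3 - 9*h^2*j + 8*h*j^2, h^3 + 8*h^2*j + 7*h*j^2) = h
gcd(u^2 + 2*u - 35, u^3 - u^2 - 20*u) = u - 5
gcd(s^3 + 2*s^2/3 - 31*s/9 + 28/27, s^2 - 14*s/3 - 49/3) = s + 7/3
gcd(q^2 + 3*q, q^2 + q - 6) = q + 3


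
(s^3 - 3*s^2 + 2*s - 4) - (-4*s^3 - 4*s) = 5*s^3 - 3*s^2 + 6*s - 4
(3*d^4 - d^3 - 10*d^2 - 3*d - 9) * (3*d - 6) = 9*d^5 - 21*d^4 - 24*d^3 + 51*d^2 - 9*d + 54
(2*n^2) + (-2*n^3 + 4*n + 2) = -2*n^3 + 2*n^2 + 4*n + 2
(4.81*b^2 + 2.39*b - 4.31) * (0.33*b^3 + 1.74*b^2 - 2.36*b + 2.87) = 1.5873*b^5 + 9.1581*b^4 - 8.6153*b^3 + 0.664899999999999*b^2 + 17.0309*b - 12.3697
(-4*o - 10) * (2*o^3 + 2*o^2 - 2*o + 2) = -8*o^4 - 28*o^3 - 12*o^2 + 12*o - 20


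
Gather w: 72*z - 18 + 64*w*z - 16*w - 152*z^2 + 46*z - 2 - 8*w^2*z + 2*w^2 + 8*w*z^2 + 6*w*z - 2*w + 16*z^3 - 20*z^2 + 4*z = w^2*(2 - 8*z) + w*(8*z^2 + 70*z - 18) + 16*z^3 - 172*z^2 + 122*z - 20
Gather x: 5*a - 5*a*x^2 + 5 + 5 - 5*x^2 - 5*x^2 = 5*a + x^2*(-5*a - 10) + 10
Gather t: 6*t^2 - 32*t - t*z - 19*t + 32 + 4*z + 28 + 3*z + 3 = 6*t^2 + t*(-z - 51) + 7*z + 63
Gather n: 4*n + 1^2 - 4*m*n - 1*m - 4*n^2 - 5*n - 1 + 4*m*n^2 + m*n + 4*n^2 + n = 4*m*n^2 - 3*m*n - m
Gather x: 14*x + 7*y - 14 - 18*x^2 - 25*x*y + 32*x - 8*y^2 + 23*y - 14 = -18*x^2 + x*(46 - 25*y) - 8*y^2 + 30*y - 28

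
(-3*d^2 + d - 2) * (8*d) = -24*d^3 + 8*d^2 - 16*d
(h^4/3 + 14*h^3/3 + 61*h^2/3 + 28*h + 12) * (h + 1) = h^5/3 + 5*h^4 + 25*h^3 + 145*h^2/3 + 40*h + 12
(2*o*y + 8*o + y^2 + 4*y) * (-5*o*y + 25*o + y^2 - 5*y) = -10*o^2*y^2 + 10*o^2*y + 200*o^2 - 3*o*y^3 + 3*o*y^2 + 60*o*y + y^4 - y^3 - 20*y^2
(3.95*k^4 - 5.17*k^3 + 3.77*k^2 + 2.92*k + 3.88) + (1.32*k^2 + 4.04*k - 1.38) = 3.95*k^4 - 5.17*k^3 + 5.09*k^2 + 6.96*k + 2.5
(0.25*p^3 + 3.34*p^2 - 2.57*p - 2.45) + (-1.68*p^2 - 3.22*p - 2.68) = 0.25*p^3 + 1.66*p^2 - 5.79*p - 5.13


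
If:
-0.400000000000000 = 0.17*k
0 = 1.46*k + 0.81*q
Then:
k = -2.35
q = 4.24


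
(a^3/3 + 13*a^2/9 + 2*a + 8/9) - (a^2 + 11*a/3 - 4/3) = a^3/3 + 4*a^2/9 - 5*a/3 + 20/9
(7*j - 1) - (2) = 7*j - 3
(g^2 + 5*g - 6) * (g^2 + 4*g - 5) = g^4 + 9*g^3 + 9*g^2 - 49*g + 30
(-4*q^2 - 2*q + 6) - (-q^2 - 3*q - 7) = -3*q^2 + q + 13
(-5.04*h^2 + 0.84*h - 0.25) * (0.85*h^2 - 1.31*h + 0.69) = -4.284*h^4 + 7.3164*h^3 - 4.7905*h^2 + 0.9071*h - 0.1725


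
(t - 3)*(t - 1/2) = t^2 - 7*t/2 + 3/2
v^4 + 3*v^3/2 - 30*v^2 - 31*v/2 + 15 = (v - 5)*(v - 1/2)*(v + 1)*(v + 6)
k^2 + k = k*(k + 1)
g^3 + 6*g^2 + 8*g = g*(g + 2)*(g + 4)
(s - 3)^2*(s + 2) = s^3 - 4*s^2 - 3*s + 18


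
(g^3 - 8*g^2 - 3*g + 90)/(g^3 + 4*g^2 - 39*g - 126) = (g - 5)/(g + 7)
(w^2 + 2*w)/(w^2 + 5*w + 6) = w/(w + 3)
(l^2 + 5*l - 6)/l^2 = 1 + 5/l - 6/l^2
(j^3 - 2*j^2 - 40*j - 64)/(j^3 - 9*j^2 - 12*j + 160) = (j + 2)/(j - 5)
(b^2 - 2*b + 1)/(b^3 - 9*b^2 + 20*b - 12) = (b - 1)/(b^2 - 8*b + 12)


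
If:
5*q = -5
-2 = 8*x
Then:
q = -1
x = -1/4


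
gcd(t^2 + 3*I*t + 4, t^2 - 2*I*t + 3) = 1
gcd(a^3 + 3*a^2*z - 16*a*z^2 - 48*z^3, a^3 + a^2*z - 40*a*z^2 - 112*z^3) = a + 4*z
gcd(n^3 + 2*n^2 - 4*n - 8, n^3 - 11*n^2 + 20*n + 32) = 1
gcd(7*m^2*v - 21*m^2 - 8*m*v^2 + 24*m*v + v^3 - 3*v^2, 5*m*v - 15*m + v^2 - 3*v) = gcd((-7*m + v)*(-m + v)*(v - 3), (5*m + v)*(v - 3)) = v - 3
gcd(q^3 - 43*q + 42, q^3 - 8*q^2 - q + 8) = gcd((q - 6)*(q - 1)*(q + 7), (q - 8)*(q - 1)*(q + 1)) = q - 1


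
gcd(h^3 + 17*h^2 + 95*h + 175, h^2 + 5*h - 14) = h + 7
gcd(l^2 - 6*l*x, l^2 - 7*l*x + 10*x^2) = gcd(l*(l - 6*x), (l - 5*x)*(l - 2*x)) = 1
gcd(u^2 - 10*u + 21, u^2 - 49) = u - 7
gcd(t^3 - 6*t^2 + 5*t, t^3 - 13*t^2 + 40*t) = t^2 - 5*t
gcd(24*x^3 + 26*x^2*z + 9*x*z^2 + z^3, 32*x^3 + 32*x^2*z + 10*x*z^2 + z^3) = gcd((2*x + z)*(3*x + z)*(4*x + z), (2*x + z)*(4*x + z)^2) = 8*x^2 + 6*x*z + z^2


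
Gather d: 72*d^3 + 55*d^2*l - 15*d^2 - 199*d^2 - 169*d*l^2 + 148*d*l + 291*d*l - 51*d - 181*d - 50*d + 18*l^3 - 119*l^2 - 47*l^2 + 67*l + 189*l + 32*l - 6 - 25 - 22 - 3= 72*d^3 + d^2*(55*l - 214) + d*(-169*l^2 + 439*l - 282) + 18*l^3 - 166*l^2 + 288*l - 56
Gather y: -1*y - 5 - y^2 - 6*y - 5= -y^2 - 7*y - 10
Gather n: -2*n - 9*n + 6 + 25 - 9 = 22 - 11*n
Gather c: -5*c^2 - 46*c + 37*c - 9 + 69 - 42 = -5*c^2 - 9*c + 18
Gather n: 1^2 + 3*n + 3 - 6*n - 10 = -3*n - 6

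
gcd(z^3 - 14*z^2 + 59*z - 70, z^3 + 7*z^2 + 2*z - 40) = z - 2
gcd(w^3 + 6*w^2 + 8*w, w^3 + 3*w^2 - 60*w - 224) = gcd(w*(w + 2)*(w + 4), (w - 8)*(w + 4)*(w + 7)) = w + 4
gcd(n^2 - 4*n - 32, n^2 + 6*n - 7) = 1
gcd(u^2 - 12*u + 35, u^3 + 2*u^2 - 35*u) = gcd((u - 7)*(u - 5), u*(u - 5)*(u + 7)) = u - 5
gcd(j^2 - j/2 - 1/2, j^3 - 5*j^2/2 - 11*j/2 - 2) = j + 1/2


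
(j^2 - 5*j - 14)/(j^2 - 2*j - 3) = (-j^2 + 5*j + 14)/(-j^2 + 2*j + 3)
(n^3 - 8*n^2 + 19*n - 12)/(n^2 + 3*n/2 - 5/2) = 2*(n^2 - 7*n + 12)/(2*n + 5)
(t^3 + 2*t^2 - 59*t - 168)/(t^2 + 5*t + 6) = (t^2 - t - 56)/(t + 2)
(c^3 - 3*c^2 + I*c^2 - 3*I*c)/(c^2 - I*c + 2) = c*(c - 3)/(c - 2*I)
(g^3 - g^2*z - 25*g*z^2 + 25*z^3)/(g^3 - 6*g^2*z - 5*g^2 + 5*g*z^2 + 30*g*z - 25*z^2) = (g + 5*z)/(g - 5)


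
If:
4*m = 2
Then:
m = 1/2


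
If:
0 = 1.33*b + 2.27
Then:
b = -1.71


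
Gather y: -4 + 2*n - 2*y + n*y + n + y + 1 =3*n + y*(n - 1) - 3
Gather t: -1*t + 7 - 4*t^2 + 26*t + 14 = -4*t^2 + 25*t + 21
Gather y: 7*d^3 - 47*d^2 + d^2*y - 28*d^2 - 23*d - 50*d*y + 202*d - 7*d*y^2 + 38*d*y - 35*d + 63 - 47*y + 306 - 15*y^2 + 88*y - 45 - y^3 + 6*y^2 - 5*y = 7*d^3 - 75*d^2 + 144*d - y^3 + y^2*(-7*d - 9) + y*(d^2 - 12*d + 36) + 324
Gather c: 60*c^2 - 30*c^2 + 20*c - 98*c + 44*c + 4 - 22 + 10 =30*c^2 - 34*c - 8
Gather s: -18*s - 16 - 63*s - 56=-81*s - 72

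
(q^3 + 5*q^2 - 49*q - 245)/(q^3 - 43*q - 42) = (q^2 + 12*q + 35)/(q^2 + 7*q + 6)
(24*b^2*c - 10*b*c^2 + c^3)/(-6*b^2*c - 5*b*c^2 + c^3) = (-4*b + c)/(b + c)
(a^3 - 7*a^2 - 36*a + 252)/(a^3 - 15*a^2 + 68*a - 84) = (a + 6)/(a - 2)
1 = 1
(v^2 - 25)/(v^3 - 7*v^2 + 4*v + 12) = (v^2 - 25)/(v^3 - 7*v^2 + 4*v + 12)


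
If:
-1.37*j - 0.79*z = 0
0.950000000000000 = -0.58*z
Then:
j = 0.94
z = -1.64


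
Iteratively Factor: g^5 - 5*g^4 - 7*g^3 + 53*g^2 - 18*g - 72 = (g - 3)*(g^4 - 2*g^3 - 13*g^2 + 14*g + 24) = (g - 3)*(g - 2)*(g^3 - 13*g - 12) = (g - 3)*(g - 2)*(g + 3)*(g^2 - 3*g - 4) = (g - 3)*(g - 2)*(g + 1)*(g + 3)*(g - 4)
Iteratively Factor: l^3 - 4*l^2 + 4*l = (l - 2)*(l^2 - 2*l) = l*(l - 2)*(l - 2)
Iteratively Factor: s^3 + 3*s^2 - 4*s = (s)*(s^2 + 3*s - 4) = s*(s - 1)*(s + 4)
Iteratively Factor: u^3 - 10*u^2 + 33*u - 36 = (u - 4)*(u^2 - 6*u + 9) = (u - 4)*(u - 3)*(u - 3)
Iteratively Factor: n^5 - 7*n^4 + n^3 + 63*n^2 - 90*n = (n - 3)*(n^4 - 4*n^3 - 11*n^2 + 30*n) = (n - 5)*(n - 3)*(n^3 + n^2 - 6*n) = (n - 5)*(n - 3)*(n - 2)*(n^2 + 3*n) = (n - 5)*(n - 3)*(n - 2)*(n + 3)*(n)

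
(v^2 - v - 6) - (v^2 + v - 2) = -2*v - 4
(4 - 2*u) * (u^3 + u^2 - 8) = -2*u^4 + 2*u^3 + 4*u^2 + 16*u - 32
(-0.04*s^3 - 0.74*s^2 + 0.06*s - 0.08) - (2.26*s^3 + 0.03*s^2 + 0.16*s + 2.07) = -2.3*s^3 - 0.77*s^2 - 0.1*s - 2.15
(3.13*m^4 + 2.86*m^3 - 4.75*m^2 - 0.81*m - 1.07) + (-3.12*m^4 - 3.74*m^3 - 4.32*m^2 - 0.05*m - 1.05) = 0.00999999999999979*m^4 - 0.88*m^3 - 9.07*m^2 - 0.86*m - 2.12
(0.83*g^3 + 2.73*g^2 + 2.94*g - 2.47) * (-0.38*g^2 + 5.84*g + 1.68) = -0.3154*g^5 + 3.8098*g^4 + 16.2204*g^3 + 22.6946*g^2 - 9.4856*g - 4.1496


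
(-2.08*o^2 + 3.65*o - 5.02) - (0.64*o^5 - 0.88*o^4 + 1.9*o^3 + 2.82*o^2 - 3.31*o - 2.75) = -0.64*o^5 + 0.88*o^4 - 1.9*o^3 - 4.9*o^2 + 6.96*o - 2.27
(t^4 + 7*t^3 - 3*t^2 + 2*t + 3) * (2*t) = 2*t^5 + 14*t^4 - 6*t^3 + 4*t^2 + 6*t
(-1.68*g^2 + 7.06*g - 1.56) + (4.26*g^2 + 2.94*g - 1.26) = 2.58*g^2 + 10.0*g - 2.82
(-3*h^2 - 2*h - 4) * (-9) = 27*h^2 + 18*h + 36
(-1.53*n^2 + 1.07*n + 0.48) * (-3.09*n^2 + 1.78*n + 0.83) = 4.7277*n^4 - 6.0297*n^3 - 0.8485*n^2 + 1.7425*n + 0.3984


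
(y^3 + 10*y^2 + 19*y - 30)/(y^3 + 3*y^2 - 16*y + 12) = (y + 5)/(y - 2)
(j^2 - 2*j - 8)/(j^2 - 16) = (j + 2)/(j + 4)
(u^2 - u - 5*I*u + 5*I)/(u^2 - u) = (u - 5*I)/u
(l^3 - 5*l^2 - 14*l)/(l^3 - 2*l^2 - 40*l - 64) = l*(l - 7)/(l^2 - 4*l - 32)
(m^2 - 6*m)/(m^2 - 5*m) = (m - 6)/(m - 5)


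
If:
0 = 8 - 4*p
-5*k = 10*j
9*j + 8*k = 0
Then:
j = 0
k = 0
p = 2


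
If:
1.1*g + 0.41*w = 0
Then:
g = -0.372727272727273*w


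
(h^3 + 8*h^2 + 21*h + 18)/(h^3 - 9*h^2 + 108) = (h^2 + 5*h + 6)/(h^2 - 12*h + 36)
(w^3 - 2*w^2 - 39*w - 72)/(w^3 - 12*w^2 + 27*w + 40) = (w^2 + 6*w + 9)/(w^2 - 4*w - 5)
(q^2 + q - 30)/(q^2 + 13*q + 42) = (q - 5)/(q + 7)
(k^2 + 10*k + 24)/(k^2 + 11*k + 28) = (k + 6)/(k + 7)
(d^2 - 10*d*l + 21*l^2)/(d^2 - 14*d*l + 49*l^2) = (d - 3*l)/(d - 7*l)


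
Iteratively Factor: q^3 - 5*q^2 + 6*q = (q - 3)*(q^2 - 2*q) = q*(q - 3)*(q - 2)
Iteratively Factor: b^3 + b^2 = (b)*(b^2 + b) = b*(b + 1)*(b)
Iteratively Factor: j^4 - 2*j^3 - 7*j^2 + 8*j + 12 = (j + 1)*(j^3 - 3*j^2 - 4*j + 12) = (j - 2)*(j + 1)*(j^2 - j - 6) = (j - 3)*(j - 2)*(j + 1)*(j + 2)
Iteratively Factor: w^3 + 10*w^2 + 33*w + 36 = (w + 3)*(w^2 + 7*w + 12) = (w + 3)*(w + 4)*(w + 3)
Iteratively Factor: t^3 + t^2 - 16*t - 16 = (t + 4)*(t^2 - 3*t - 4) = (t - 4)*(t + 4)*(t + 1)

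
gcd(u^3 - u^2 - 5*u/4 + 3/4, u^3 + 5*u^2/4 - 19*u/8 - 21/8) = u^2 - u/2 - 3/2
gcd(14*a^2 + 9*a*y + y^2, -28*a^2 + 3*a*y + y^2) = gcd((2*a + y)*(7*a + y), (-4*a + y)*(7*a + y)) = 7*a + y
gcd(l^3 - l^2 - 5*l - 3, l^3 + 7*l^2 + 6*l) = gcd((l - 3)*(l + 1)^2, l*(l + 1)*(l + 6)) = l + 1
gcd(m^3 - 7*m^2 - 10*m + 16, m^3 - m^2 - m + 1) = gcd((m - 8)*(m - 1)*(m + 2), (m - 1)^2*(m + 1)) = m - 1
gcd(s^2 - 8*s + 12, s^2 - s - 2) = s - 2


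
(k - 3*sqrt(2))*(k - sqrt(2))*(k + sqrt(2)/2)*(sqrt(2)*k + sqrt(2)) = sqrt(2)*k^4 - 7*k^3 + sqrt(2)*k^3 - 7*k^2 + 2*sqrt(2)*k^2 + 2*sqrt(2)*k + 6*k + 6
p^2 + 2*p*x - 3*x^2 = (p - x)*(p + 3*x)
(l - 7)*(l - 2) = l^2 - 9*l + 14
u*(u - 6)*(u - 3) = u^3 - 9*u^2 + 18*u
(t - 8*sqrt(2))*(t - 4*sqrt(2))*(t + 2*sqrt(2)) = t^3 - 10*sqrt(2)*t^2 + 16*t + 128*sqrt(2)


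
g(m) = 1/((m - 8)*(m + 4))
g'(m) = -1/((m - 8)*(m + 4)^2) - 1/((m - 8)^2*(m + 4)) = 2*(2 - m)/(m^4 - 8*m^3 - 48*m^2 + 256*m + 1024)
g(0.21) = -0.03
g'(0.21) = 0.00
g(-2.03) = -0.05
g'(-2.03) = 0.02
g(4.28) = -0.03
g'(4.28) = -0.00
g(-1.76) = -0.05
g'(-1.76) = 0.02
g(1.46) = -0.03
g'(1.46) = 0.00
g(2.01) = -0.03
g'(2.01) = -0.00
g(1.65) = -0.03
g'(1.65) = 0.00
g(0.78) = -0.03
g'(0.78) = 0.00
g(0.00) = -0.03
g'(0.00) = 0.00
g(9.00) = 0.08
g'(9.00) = -0.08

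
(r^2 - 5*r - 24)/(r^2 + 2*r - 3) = (r - 8)/(r - 1)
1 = 1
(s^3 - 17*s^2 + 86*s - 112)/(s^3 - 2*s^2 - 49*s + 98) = (s - 8)/(s + 7)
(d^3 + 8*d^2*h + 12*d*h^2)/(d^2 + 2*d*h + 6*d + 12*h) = d*(d + 6*h)/(d + 6)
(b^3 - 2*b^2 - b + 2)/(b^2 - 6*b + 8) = (b^2 - 1)/(b - 4)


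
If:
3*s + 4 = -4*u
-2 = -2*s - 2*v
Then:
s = 1 - v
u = 3*v/4 - 7/4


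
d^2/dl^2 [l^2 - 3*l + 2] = 2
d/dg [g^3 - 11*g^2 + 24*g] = 3*g^2 - 22*g + 24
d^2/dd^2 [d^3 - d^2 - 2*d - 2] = 6*d - 2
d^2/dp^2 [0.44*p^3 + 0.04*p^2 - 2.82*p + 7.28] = 2.64*p + 0.08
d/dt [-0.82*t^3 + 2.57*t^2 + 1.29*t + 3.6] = -2.46*t^2 + 5.14*t + 1.29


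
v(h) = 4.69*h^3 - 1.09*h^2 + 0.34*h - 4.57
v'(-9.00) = 1159.63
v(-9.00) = -3514.93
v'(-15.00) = 3198.79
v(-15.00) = -16083.67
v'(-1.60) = 39.85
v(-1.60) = -27.11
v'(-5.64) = 460.20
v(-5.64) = -882.57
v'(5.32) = 386.96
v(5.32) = 672.56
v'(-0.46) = 4.32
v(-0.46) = -5.41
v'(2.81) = 105.31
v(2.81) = 91.84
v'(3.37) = 152.78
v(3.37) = 163.70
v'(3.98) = 214.54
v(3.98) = 275.20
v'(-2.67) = 106.46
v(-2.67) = -102.52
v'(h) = 14.07*h^2 - 2.18*h + 0.34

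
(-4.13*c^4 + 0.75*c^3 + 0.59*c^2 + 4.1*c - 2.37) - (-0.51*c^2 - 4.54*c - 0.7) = -4.13*c^4 + 0.75*c^3 + 1.1*c^2 + 8.64*c - 1.67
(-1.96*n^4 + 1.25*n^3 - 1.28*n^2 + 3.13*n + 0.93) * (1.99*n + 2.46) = -3.9004*n^5 - 2.3341*n^4 + 0.5278*n^3 + 3.0799*n^2 + 9.5505*n + 2.2878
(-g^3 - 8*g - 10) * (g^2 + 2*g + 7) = -g^5 - 2*g^4 - 15*g^3 - 26*g^2 - 76*g - 70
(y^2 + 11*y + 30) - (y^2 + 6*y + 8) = 5*y + 22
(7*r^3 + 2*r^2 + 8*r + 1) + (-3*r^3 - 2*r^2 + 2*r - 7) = 4*r^3 + 10*r - 6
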